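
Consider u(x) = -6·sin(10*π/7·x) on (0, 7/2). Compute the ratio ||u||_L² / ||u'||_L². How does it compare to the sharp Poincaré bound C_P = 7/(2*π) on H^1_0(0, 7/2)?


||u||_L² / ||u'||_L² = 7/(10*π) < C_P = 7/(2*π).

u(x) = -6·sin(10*π/7·x), so u'(x) = -60*π*cos(10*π*x/7)/7.
Writing u(x) = A·sin(kπx/L) with A = -6 and k = 5, use ∫_0^L sin²(kπx/L) dx = L/2 and ∫_0^L cos²(kπx/L) dx = L/2.
u² = 36·sin²(10*π/7·x) and (u')² = 3600*π^2/49·cos²(10*π/7·x), and each of sin², cos² integrates to L/2 = 7/4 over (0, 7/2).
∫_0^7/2 u² dx = 63, so ||u||_L² = 3*sqrt(7).
∫_0^7/2 (u')² dx = 900*π^2/7, so ||u'||_L² = 30*sqrt(7)*π/7.
Ratio ||u||_L² / ||u'||_L² = 7/(10*π).
Sharp Poincaré constant on H^1_0(0, 7/2) is C_P = L/π = 7/(2*π), achieved by sin(2*π/7·x).
This is the k = 5 harmonic; the ratio L/(kπ) is strictly less than C_P = L/π, consistent with the sharp inequality ||u||_L² ≤ C_P ||u'||_L².


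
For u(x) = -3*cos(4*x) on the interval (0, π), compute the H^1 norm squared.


||u||_{H^1(0,π)}^2 = 153*π/2

u'(x) = 12*sin(4*x).
Expand u² and (u')² and integrate term by term on (0, π), using: for integers n ≥ 1, ∫_0^π sin²(nx) dx = ∫_0^π cos²(nx) dx = π/2; for n ≠ n', ∫_0^π sin(nx)sin(n'x) dx = ∫_0^π cos(nx)cos(n'x) dx = 0; and by product-to-sum, ∫_0^π sin(nx)cos(n'x) dx = ½∫_0^π [sin((n+n')x) + sin((n−n')x)] dx, which is 0 when n+n' is even and 2n/(n²−n'²) when n+n' is odd (it need not vanish on (0, π)).
  u² squared terms: (-3)²·∫cos(4x)² dx = 9·π/2 = 9*π/2.
  So ∫_0^π u² dx = 9*π/2.
  (u')² squared terms: (12)²·∫sin(4x)² dx = 144·π/2 = 72*π.
  So ∫_0^π (u')² dx = 72*π.
||u||_{H^1}^2 = (9*π/2) + (72*π) = 153*π/2.


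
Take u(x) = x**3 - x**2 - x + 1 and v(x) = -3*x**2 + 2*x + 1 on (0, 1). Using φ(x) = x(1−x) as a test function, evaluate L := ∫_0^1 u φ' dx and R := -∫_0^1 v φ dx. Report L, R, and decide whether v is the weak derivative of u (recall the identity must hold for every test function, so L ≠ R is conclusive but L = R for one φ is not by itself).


LHS = 11/60, RHS = -11/60. No, v is not the weak derivative of u.

u(x) = x**3 - x**2 - x + 1, classical derivative u'(x) = 3*x**2 - 2*x - 1.
φ(x) = x(1−x), so φ'(x) = 1 - 2*x.
Note φ(0) = φ(1) = 0, so the boundary term u·φ vanishes.
LHS = ∫_0^1 u(x) φ'(x) dx = ∫_0^1 (-2*x^4 + 3*x^3 + x^2 - 3*x + 1) dx. Term by term:
  ∫_0^1 -2*x^4 dx = -2/5;  ∫_0^1 3*x^3 dx = 3/4;  ∫_0^1 x^2 dx = 1/3;
  ∫_0^1 -3*x dx = -3/2;  ∫_0^1 1 dx = 1.
Sum: -2/5 + 3/4 + 1/3 − 3/2 + 1 = 11/60.
So LHS = 11/60.
∫_0^1 v(x) φ(x) dx = ∫_0^1 (3*x^4 - 5*x^3 + x^2 + x) dx. Term by term:
  ∫_0^1 3*x^4 dx = 3/5;  ∫_0^1 -5*x^3 dx = -5/4;  ∫_0^1 x^2 dx = 1/3;
  ∫_0^1 x dx = 1/2.
Sum: 3/5 − 5/4 + 1/3 + 1/2 = 11/60.
So RHS = -∫_0^1 v(x) φ(x) dx = -11/60.
LHS − RHS = 11/30 ≠ 0, so the identity fails.
(For a valid weak derivative the identity must hold for EVERY test function, in particular this one. The failure shows v is NOT the weak derivative of u.)
Correct weak derivative would be u'(x) = 3*x**2 - 2*x - 1.


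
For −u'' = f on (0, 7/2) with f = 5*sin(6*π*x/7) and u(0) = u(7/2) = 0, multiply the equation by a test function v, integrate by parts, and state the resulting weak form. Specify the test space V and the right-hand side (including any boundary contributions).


V = H^1_0(0, 7/2) (so v(0) = v(7/2) = 0); weak form: ∫_0^7/2 u'v' dx = ∫_0^7/2 (5*sin(6*π*x/7)) v dx for all v ∈ V.

Multiply both sides by a test function v and integrate from 0 to 7/2:
  ∫_0^7/2 −u''(x) v(x) dx = ∫_0^7/2 f(x) v(x) dx.
Integrate the LHS by parts once:
  ∫_0^7/2 −u'' v dx = −[u'(x) v(x)]_0^7/2 + ∫_0^7/2 u'(x) v'(x) dx.
Thus ∫_0^7/2 u'(x) v'(x) dx = ∫_0^7/2 f(x) v(x) dx + [u'(x) v(x)]_0^7/2.
Choose V so that boundary terms are either known or forced to vanish.
u is Dirichlet: u(0) = u(7/2) = 0. Let V = H^1_0(0, 7/2); then v(0) = v(7/2) = 0, and [u' v]_0^7/2 = 0.
Weak formulation: find u (satisfying any essential BC) such that ∫_0^7/2 u'(x) v'(x) dx = ∫_0^7/2 f v dx for all v ∈ V.
Substituting f(x) = 5*sin(6*π*x/7), the right-hand side is ∫_0^7/2 (5*sin(6*π*x/7)) v dx.


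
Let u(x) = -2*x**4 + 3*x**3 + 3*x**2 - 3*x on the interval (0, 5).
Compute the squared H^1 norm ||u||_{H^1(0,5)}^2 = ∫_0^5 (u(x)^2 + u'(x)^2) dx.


||u||_{H^1}^2 = 42325235/63

The H^1 norm (squared) on an interval (0, L) is
  ||u||_{H^1}^2 = ∫_0^L u(x)^2 dx + ∫_0^L u'(x)^2 dx.
Compute u'(x) = -8*x**3 + 9*x**2 + 6*x - 3.
Then u(x)^2 = 4*x**8 - 12*x**7 - 3*x**6 + 30*x**5 - 9*x**4 - 18*x**3 + 9*x**2 and u'(x)^2 = 64*x**6 - 144*x**5 - 15*x**4 + 156*x**3 - 18*x**2 - 36*x + 9.
Integrate each monomial from 0 to 5 using ∫_0^5 c·x^n dx = c·5^(n+1)/(n+1):
  ∫_0^5 u(x)^2 dx = ∫_0^5 (4*x^8 - 12*x^7 - 3*x^6 + 30*x^5 - 9*x^4 - 18*x^3 + 9*x^2) dx. Term by term:
    ∫_0^5 4*x^8 dx = 7812500/9;  ∫_0^5 -12*x^7 dx = -1171875/2;  ∫_0^5 -3*x^6 dx = -234375/7;
    ∫_0^5 30*x^5 dx = 78125;  ∫_0^5 -9*x^4 dx = -5625;  ∫_0^5 -18*x^3 dx = -5625/2;
    ∫_0^5 9*x^2 dx = 375.
  Sum: 7812500/9 − 1171875/2 − 234375/7 + 78125 − 5625 − 5625/2 + 375 = 20078000/63.
  ∫_0^5 u'(x)^2 dx = ∫_0^5 (64*x^6 - 144*x^5 - 15*x^4 + 156*x^3 - 18*x^2 - 36*x + 9) dx. Term by term:
    ∫_0^5 64*x^6 dx = 5000000/7;  ∫_0^5 -144*x^5 dx = -375000;  ∫_0^5 -15*x^4 dx = -9375;
    ∫_0^5 156*x^3 dx = 24375;  ∫_0^5 -18*x^2 dx = -750;  ∫_0^5 -36*x dx = -450;
    ∫_0^5 9 dx = 45.
  Sum: 5000000/7 − 375000 − 9375 + 24375 − 750 − 450 + 45 = 2471915/7.
Adding: ||u||_{H^1}^2 = 20078000/63 + 2471915/7 = 42325235/63.


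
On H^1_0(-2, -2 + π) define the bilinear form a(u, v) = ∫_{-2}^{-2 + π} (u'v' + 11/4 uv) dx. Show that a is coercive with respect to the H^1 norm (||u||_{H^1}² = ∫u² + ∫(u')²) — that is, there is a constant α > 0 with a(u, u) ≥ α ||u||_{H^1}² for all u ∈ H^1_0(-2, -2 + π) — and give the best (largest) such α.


α = 1

Coercivity of a(·,·) on H^1_0(-2, -2 + π) means a(u, u) ≥ α ||u||_{H^1}² for every u ∈ H^1_0.
The interval has length L = π, and Poincaré/coercivity depend only on L. Here a(u, u) = ∫(u')² + (11/4)·∫u².
Here c = 11/4 ≥ 1, so a(u,u) = ∫(u')² + c∫u² ≥ ∫(u')² + ∫u² = ||u||_{H^1}², i.e. α = 1 works. No larger α is possible: a(u,u) ≥ α||u||_{H^1}² means (1−α)∫(u')² ≥ (α−c)∫u², and for the modes u_n = sin(nπ(x−x₀)/L) (x₀ the left endpoint) one has ∫u_n²/∫(u_n')² = (L/(nπ))² → 0, so a(u_n,u_n)/||u_n||_{H^1}² → 1. Hence the optimal constant is α = 1.
Therefore α = 1.


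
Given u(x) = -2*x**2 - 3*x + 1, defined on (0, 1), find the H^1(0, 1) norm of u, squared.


||u||_{H^1}^2 = 149/5

The H^1 norm (squared) on an interval (0, L) is
  ||u||_{H^1}^2 = ∫_0^L u(x)^2 dx + ∫_0^L u'(x)^2 dx.
Compute u'(x) = -4*x - 3.
Then u(x)^2 = 4*x**4 + 12*x**3 + 5*x**2 - 6*x + 1 and u'(x)^2 = 16*x**2 + 24*x + 9.
Integrate each monomial from 0 to 1 using ∫_0^1 c·x^n dx = c·1^(n+1)/(n+1):
  ∫_0^1 u(x)^2 dx = ∫_0^1 (4*x^4 + 12*x^3 + 5*x^2 - 6*x + 1) dx. Term by term:
    ∫_0^1 4*x^4 dx = 4/5;  ∫_0^1 12*x^3 dx = 3;  ∫_0^1 5*x^2 dx = 5/3;
    ∫_0^1 -6*x dx = -3;  ∫_0^1 1 dx = 1.
  Sum: 4/5 + 3 + 5/3 − 3 + 1 = 52/15.
  ∫_0^1 u'(x)^2 dx = ∫_0^1 (16*x^2 + 24*x + 9) dx. Term by term:
    ∫_0^1 16*x^2 dx = 16/3;  ∫_0^1 24*x dx = 12;  ∫_0^1 9 dx = 9.
  Sum: 16/3 + 12 + 9 = 79/3.
Adding: ||u||_{H^1}^2 = 52/15 + 79/3 = 149/5.


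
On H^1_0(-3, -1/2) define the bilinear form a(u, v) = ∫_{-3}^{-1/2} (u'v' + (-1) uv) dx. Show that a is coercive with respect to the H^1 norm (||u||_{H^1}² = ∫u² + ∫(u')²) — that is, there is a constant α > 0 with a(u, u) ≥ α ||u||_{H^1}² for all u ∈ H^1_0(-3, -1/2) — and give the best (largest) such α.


α = (-25 + 4*π^2)/(25 + 4*π^2)

Coercivity of a(·,·) on H^1_0(-3, -1/2) means a(u, u) ≥ α ||u||_{H^1}² for every u ∈ H^1_0.
The interval has length L = 5/2, and Poincaré/coercivity depend only on L. Here a(u, u) = ∫(u')² + (-1)·∫u².
Here c = -1 < 0 with |c| < (π/L)² = 4*π^2/25, so coercivity still holds. The condition a(u,u) ≥ α||u||_{H^1}² reads (1−α)∫(u')² ≥ (α−c)∫u². Any admissible α is ≤ 1 (rapidly oscillating u have ∫u²/∫(u')² → 0), and α = 1 would force 0 ≥ (1−c)∫u², impossible since c < 1; so 1−α > 0. By the sharp Poincaré inequality on H^1_0 of an interval of length L, ∫(u')² ≥ (π/L)²∫u² with equality for the first sine mode sin(π(x−x₀)/L) (x₀ the left endpoint), so the inequality holds for all u iff (1−α)(π/L)² ≥ α − c, i.e. α ≤ ((π/L)² + c)/((π/L)² + 1) = (1 + c(L/π)²)/(1 + (L/π)²). (Direct route, valid since c ≤ 0: Poincaré gives c∫u² ≥ c(L/π)²∫(u')², so a(u,u) ≥ (1 + c(L/π)²)∫(u')², while ||u||_{H^1}² ≤ (1 + (L/π)²)∫(u')²; dividing yields the same α.) With (π/L)² = 4*π^2/25 and c = -1, the largest admissible constant is α = ((π/L)² + c)/((π/L)² + 1).
Simplifying, α = (-25 + 4*π^2)/(25 + 4*π^2).


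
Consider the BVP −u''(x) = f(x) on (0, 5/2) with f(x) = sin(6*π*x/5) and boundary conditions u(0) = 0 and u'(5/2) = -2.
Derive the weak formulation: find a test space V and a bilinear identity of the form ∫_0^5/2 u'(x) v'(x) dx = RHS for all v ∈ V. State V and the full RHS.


V = {v ∈ H^1(0, 5/2) : v(0) = 0} (test functions vanish at x = 0 where u is specified); weak form: ∫_0^5/2 u'v' dx = ∫_0^5/2 (sin(6*π*x/5)) v dx − 2·v(5/2) for all v ∈ V.

Multiply both sides by a test function v and integrate from 0 to 5/2:
  ∫_0^5/2 −u''(x) v(x) dx = ∫_0^5/2 f(x) v(x) dx.
Integrate the LHS by parts once:
  ∫_0^5/2 −u'' v dx = −[u'(x) v(x)]_0^5/2 + ∫_0^5/2 u'(x) v'(x) dx.
Thus ∫_0^5/2 u'(x) v'(x) dx = ∫_0^5/2 f(x) v(x) dx + [u'(x) v(x)]_0^5/2.
Choose V so that boundary terms are either known or forced to vanish.
Mixed BC: u(0) = 0 (Dirichlet) and u'(5/2) = -2 (Neumann). Define V = {v ∈ H^1(0, 5/2) : v(0) = 0}. Then [u' v]_0^5/2 = u'(5/2)·v(5/2) − u'(0)·0 = − 2·v(5/2).
Weak formulation: find u (satisfying any essential BC) such that ∫_0^5/2 u'(x) v'(x) dx = ∫_0^5/2 f v dx − 2·v(5/2) for all v ∈ V (Dirichlet at 0 absorbed into V; Neumann datum at x = 5/2 contributes the boundary term).
Substituting f(x) = sin(6*π*x/5), the right-hand side is ∫_0^5/2 (sin(6*π*x/5)) v dx − 2·v(5/2).


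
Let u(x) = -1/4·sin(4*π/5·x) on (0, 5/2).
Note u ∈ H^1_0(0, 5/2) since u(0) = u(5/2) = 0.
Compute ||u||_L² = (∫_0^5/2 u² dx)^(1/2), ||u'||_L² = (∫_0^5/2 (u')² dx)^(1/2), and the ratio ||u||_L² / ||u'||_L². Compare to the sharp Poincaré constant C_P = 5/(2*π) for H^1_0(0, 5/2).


||u||_L² / ||u'||_L² = 5/(4*π) < C_P = 5/(2*π).

u(x) = -1/4·sin(4*π/5·x), so u'(x) = -π*cos(4*π*x/5)/5.
Writing u(x) = A·sin(kπx/L) with A = -1/4 and k = 2, use ∫_0^L sin²(kπx/L) dx = L/2 and ∫_0^L cos²(kπx/L) dx = L/2.
u² = 1/16·sin²(4*π/5·x) and (u')² = π^2/25·cos²(4*π/5·x), and each of sin², cos² integrates to L/2 = 5/4 over (0, 5/2).
∫_0^5/2 u² dx = 5/64, so ||u||_L² = sqrt(5)/8.
∫_0^5/2 (u')² dx = π^2/20, so ||u'||_L² = sqrt(5)*π/10.
Ratio ||u||_L² / ||u'||_L² = 5/(4*π).
Sharp Poincaré constant on H^1_0(0, 5/2) is C_P = L/π = 5/(2*π), achieved by sin(2*π/5·x).
This is the k = 2 harmonic; the ratio L/(kπ) is strictly less than C_P = L/π, consistent with the sharp inequality ||u||_L² ≤ C_P ||u'||_L².


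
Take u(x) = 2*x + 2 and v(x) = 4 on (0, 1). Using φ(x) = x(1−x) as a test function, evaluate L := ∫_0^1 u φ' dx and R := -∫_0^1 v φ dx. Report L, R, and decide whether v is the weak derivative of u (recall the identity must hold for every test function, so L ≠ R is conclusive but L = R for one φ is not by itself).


LHS = -1/3, RHS = -2/3. No, v is not the weak derivative of u.

u(x) = 2*x + 2, classical derivative u'(x) = 2.
φ(x) = x(1−x), so φ'(x) = 1 - 2*x.
Note φ(0) = φ(1) = 0, so the boundary term u·φ vanishes.
LHS = ∫_0^1 u(x) φ'(x) dx = ∫_0^1 (-4*x^2 - 2*x + 2) dx. Term by term:
  ∫_0^1 -4*x^2 dx = -4/3;  ∫_0^1 -2*x dx = -1;  ∫_0^1 2 dx = 2.
Sum: -4/3 − 1 + 2 = -1/3.
So LHS = -1/3.
∫_0^1 v(x) φ(x) dx = ∫_0^1 (-4*x^2 + 4*x) dx. Term by term:
  ∫_0^1 -4*x^2 dx = -4/3;  ∫_0^1 4*x dx = 2.
Sum: -4/3 + 2 = 2/3.
So RHS = -∫_0^1 v(x) φ(x) dx = -2/3.
LHS − RHS = 1/3 ≠ 0, so the identity fails.
(For a valid weak derivative the identity must hold for EVERY test function, in particular this one. The failure shows v is NOT the weak derivative of u.)
Correct weak derivative would be u'(x) = 2.


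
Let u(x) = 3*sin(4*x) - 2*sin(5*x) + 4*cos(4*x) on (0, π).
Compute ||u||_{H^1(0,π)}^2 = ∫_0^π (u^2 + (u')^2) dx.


||u||_{H^1(0,π)}^2 = -2720/9 + 529*π/2

u'(x) = -16*sin(4*x) + 12*cos(4*x) - 10*cos(5*x).
Expand u² and (u')² and integrate term by term on (0, π), using: for integers n ≥ 1, ∫_0^π sin²(nx) dx = ∫_0^π cos²(nx) dx = π/2; for n ≠ n', ∫_0^π sin(nx)sin(n'x) dx = ∫_0^π cos(nx)cos(n'x) dx = 0; and by product-to-sum, ∫_0^π sin(nx)cos(n'x) dx = ½∫_0^π [sin((n+n')x) + sin((n−n')x)] dx, which is 0 when n+n' is even and 2n/(n²−n'²) when n+n' is odd (it need not vanish on (0, π)).
  u² squared terms: (-2)²·∫sin(5x)² dx = 4·π/2 = 2*π;  (3)²·∫sin(4x)² dx = 9·π/2 = 9*π/2;  (4)²·∫cos(4x)² dx = 16·π/2 = 8*π.
  u² cross terms: 2·(-2)·(3)·∫sin(5x)·sin(4x) dx = -12·(0) = 0;  2·(-2)·(4)·∫sin(5x)·cos(4x) dx = -16·(10/9) = -160/9;  2·(3)·(4)·∫sin(4x)·cos(4x) dx = 24·(0) = 0.
  So ∫_0^π u² dx = 2*π + 9*π/2 + 8*π + 0 − 160/9 + 0 = -160/9 + 29*π/2.
  (u')² squared terms: (-16)²·∫sin(4x)² dx = 256·π/2 = 128*π;  (-10)²·∫cos(5x)² dx = 100·π/2 = 50*π;  (12)²·∫cos(4x)² dx = 144·π/2 = 72*π.
  (u')² cross terms: 2·(-16)·(-10)·∫sin(4x)·cos(5x) dx = 320·(-8/9) = -2560/9;  2·(-16)·(12)·∫sin(4x)·cos(4x) dx = -384·(0) = 0;  2·(-10)·(12)·∫cos(5x)·cos(4x) dx = -240·(0) = 0.
  So ∫_0^π (u')² dx = 128*π + 50*π + 72*π − 2560/9 + 0 + 0 = -2560/9 + 250*π.
||u||_{H^1}^2 = (-160/9 + 29*π/2) + (-2560/9 + 250*π) = -2720/9 + 529*π/2.


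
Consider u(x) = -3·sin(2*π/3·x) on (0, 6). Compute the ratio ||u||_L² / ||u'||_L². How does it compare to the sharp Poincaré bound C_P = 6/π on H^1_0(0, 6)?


||u||_L² / ||u'||_L² = 3/(2*π) < C_P = 6/π.

u(x) = -3·sin(2*π/3·x), so u'(x) = -2*π*cos(2*π*x/3).
Writing u(x) = A·sin(kπx/L) with A = -3 and k = 4, use ∫_0^L sin²(kπx/L) dx = L/2 and ∫_0^L cos²(kπx/L) dx = L/2.
u² = 9·sin²(2*π/3·x) and (u')² = 4*π^2·cos²(2*π/3·x), and each of sin², cos² integrates to L/2 = 3 over (0, 6).
∫_0^6 u² dx = 27, so ||u||_L² = 3*sqrt(3).
∫_0^6 (u')² dx = 12*π^2, so ||u'||_L² = 2*sqrt(3)*π.
Ratio ||u||_L² / ||u'||_L² = 3/(2*π).
Sharp Poincaré constant on H^1_0(0, 6) is C_P = L/π = 6/π, achieved by sin(π/6·x).
This is the k = 4 harmonic; the ratio L/(kπ) is strictly less than C_P = L/π, consistent with the sharp inequality ||u||_L² ≤ C_P ||u'||_L².


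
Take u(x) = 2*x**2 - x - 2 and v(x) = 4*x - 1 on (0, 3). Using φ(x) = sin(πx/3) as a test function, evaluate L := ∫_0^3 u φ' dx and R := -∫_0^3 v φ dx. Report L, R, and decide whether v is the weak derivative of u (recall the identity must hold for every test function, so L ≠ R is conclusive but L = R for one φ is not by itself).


LHS = -30/π, RHS = -30/π. Yes, v = u' weakly.

u(x) = 2*x**2 - x - 2, classical derivative u'(x) = 4*x - 1.
φ(x) = sin(πx/3), so φ'(x) = π*cos(π*x/3)/3.
Note φ(0) = φ(3) = 0, so the boundary term u·φ vanishes.
LHS = ∫_0^3 u(x) φ'(x) dx = ∫_0^3 (2*π*x^2*cos(π*x/3)/3 - π*x*cos(π*x/3)/3 - 2*π*cos(π*x/3)/3) dx. Term by term:
  ∫_0^3 -2*π*cos(π*x/3)/3 dx = 0;  ∫_0^3 -π*x*cos(π*x/3)/3 dx = 6/π;  ∫_0^3 2*π*x^2*cos(π*x/3)/3 dx = -36/π.
Sum: 0 + 6/π − 36/π = -30/π.
So LHS = -30/π.
∫_0^3 v(x) φ(x) dx = ∫_0^3 (4*x*sin(π*x/3) - sin(π*x/3)) dx. Term by term:
  ∫_0^3 -sin(π*x/3) dx = -6/π;  ∫_0^3 4*x*sin(π*x/3) dx = 36/π.
Sum: -6/π + 36/π = 30/π.
So RHS = -∫_0^3 v(x) φ(x) dx = -30/π.
LHS = RHS, so the identity holds for this test φ.
Moreover u is smooth here and v(x) = u'(x) = 4*x - 1 pointwise, so the identity holds for every test function. Hence v is the weak derivative of u.


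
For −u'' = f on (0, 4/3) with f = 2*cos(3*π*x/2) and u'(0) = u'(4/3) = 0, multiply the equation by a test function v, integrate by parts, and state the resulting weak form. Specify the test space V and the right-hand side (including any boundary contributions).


V = H^1(0, 4/3) (no boundary constraint on v; u is determined up to an additive constant); weak form: ∫_0^4/3 u'v' dx = ∫_0^4/3 (2*cos(3*π*x/2)) v dx for all v ∈ V.

Multiply both sides by a test function v and integrate from 0 to 4/3:
  ∫_0^4/3 −u''(x) v(x) dx = ∫_0^4/3 f(x) v(x) dx.
Integrate the LHS by parts once:
  ∫_0^4/3 −u'' v dx = −[u'(x) v(x)]_0^4/3 + ∫_0^4/3 u'(x) v'(x) dx.
Thus ∫_0^4/3 u'(x) v'(x) dx = ∫_0^4/3 f(x) v(x) dx + [u'(x) v(x)]_0^4/3.
Choose V so that boundary terms are either known or forced to vanish.
u has homogeneous Neumann: u'(0) = u'(4/3) = 0. So [u' v]_0^4/3 = 0·v(4/3) − 0·v(0) = 0 for any v; take V = H^1(0, 4/3).
Weak formulation: find u (satisfying any essential BC) such that ∫_0^4/3 u'(x) v'(x) dx = ∫_0^4/3 f v dx for all v ∈ V (homogeneous Neumann, so boundary terms vanish).
Substituting f(x) = 2*cos(3*π*x/2), the right-hand side is ∫_0^4/3 (2*cos(3*π*x/2)) v dx.
Compatibility check (pure Neumann): taking v ≡ 1 ∈ V gives 0 = ∫_0^4/3 f dx + (0) − (0), i.e. ∫_0^4/3 f dx must equal u'(0) − u'(4/3) = 0. Indeed ∫_0^4/3 (2*cos(3*π*x/2)) dx = 0, so the data are compatible. The solution is then unique only up to an additive constant (fix it e.g. by requiring ∫_0^4/3 u dx = 0).


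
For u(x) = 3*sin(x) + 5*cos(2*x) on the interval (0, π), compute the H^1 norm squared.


||u||_{H^1(0,π)}^2 = -100 + 143*π/2

u'(x) = -10*sin(2*x) + 3*cos(x).
Expand u² and (u')² and integrate term by term on (0, π), using: for integers n ≥ 1, ∫_0^π sin²(nx) dx = ∫_0^π cos²(nx) dx = π/2; for n ≠ n', ∫_0^π sin(nx)sin(n'x) dx = ∫_0^π cos(nx)cos(n'x) dx = 0; and by product-to-sum, ∫_0^π sin(nx)cos(n'x) dx = ½∫_0^π [sin((n+n')x) + sin((n−n')x)] dx, which is 0 when n+n' is even and 2n/(n²−n'²) when n+n' is odd (it need not vanish on (0, π)).
  u² squared terms: (3)²·∫sin(x)² dx = 9·π/2 = 9*π/2;  (5)²·∫cos(2x)² dx = 25·π/2 = 25*π/2.
  u² cross terms: 2·(3)·(5)·∫sin(x)·cos(2x) dx = 30·(-2/3) = -20.
  So ∫_0^π u² dx = 9*π/2 + 25*π/2 − 20 = -20 + 17*π.
  (u')² squared terms: (-10)²·∫sin(2x)² dx = 100·π/2 = 50*π;  (3)²·∫cos(x)² dx = 9·π/2 = 9*π/2.
  (u')² cross terms: 2·(-10)·(3)·∫sin(2x)·cos(x) dx = -60·(4/3) = -80.
  So ∫_0^π (u')² dx = 50*π + 9*π/2 − 80 = -80 + 109*π/2.
||u||_{H^1}^2 = (-20 + 17*π) + (-80 + 109*π/2) = -100 + 143*π/2.


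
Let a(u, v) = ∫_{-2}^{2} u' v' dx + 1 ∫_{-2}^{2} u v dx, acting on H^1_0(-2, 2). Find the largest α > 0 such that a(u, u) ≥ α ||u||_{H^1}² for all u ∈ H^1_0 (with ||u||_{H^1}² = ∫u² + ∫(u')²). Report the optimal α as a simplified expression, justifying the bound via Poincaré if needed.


α = 1

Coercivity of a(·,·) on H^1_0(-2, 2) means a(u, u) ≥ α ||u||_{H^1}² for every u ∈ H^1_0.
The interval has length L = 4, and Poincaré/coercivity depend only on L. Here a(u, u) = ∫(u')² + (1)·∫u².
Here c = 1 ≥ 1, so a(u,u) = ∫(u')² + c∫u² ≥ ∫(u')² + ∫u² = ||u||_{H^1}², i.e. α = 1 works. No larger α is possible: a(u,u) ≥ α||u||_{H^1}² means (1−α)∫(u')² ≥ (α−c)∫u², and for the modes u_n = sin(nπ(x−x₀)/L) (x₀ the left endpoint) one has ∫u_n²/∫(u_n')² = (L/(nπ))² → 0, so a(u_n,u_n)/||u_n||_{H^1}² → 1. Hence the optimal constant is α = 1.
Therefore α = 1.


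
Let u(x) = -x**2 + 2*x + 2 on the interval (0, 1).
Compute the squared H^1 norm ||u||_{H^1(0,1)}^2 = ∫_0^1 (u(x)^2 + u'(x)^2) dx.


||u||_{H^1}^2 = 128/15

The H^1 norm (squared) on an interval (0, L) is
  ||u||_{H^1}^2 = ∫_0^L u(x)^2 dx + ∫_0^L u'(x)^2 dx.
Compute u'(x) = 2 - 2*x.
Then u(x)^2 = x**4 - 4*x**3 + 8*x + 4 and u'(x)^2 = 4*x**2 - 8*x + 4.
Integrate each monomial from 0 to 1 using ∫_0^1 c·x^n dx = c·1^(n+1)/(n+1):
  ∫_0^1 u(x)^2 dx = ∫_0^1 (x^4 - 4*x^3 + 8*x + 4) dx. Term by term:
    ∫_0^1 x^4 dx = 1/5;  ∫_0^1 -4*x^3 dx = -1;  ∫_0^1 8*x dx = 4;
    ∫_0^1 4 dx = 4.
  Sum: 1/5 − 1 + 4 + 4 = 36/5.
  ∫_0^1 u'(x)^2 dx = ∫_0^1 (4*x^2 - 8*x + 4) dx. Term by term:
    ∫_0^1 4*x^2 dx = 4/3;  ∫_0^1 -8*x dx = -4;  ∫_0^1 4 dx = 4.
  Sum: 4/3 − 4 + 4 = 4/3.
Adding: ||u||_{H^1}^2 = 36/5 + 4/3 = 128/15.


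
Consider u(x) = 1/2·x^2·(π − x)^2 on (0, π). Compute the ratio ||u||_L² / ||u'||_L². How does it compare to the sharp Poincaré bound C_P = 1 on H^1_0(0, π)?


||u||_L² / ||u'||_L² = sqrt(3)*π/6 < C_P = 1.

u(x) = 1/2·x^2·(π − x)^2, so u'(x) = x*(x - π)*(2*x - π).
u(x) = 1/2·x^2·(π − x)^2 vanishes at x = 0 and x = π, so u ∈ H^1_0(0, π). Differentiate via the product rule and integrate the resulting polynomials term by term.
  ∫_0^π u² dx = ∫_0^π (x^8/4 - π*x^7 + 3*π^2*x^6/2 - π^3*x^5 + π^4*x^4/4) dx. Term by term:
    ∫_0^π x^8/4 dx = π^9/36;  ∫_0^π -π*x^7 dx = -π^9/8;  ∫_0^π 3*π^2*x^6/2 dx = 3*π^9/14;
    ∫_0^π -π^3*x^5 dx = -π^9/6;  ∫_0^π π^4*x^4/4 dx = π^9/20.
  Sum: π^9/36 − π^9/8 + 3*π^9/14 − π^9/6 + π^9/20 = π^9/2520.
  ∫_0^π (u')² dx = ∫_0^π (4*x^6 - 12*π*x^5 + 13*π^2*x^4 - 6*π^3*x^3 + π^4*x^2) dx. Term by term:
    ∫_0^π 4*x^6 dx = 4*π^7/7;  ∫_0^π -12*π*x^5 dx = -2*π^7;  ∫_0^π 13*π^2*x^4 dx = 13*π^7/5;
    ∫_0^π -6*π^3*x^3 dx = -3*π^7/2;  ∫_0^π π^4*x^2 dx = π^7/3.
  Sum: 4*π^7/7 − 2*π^7 + 13*π^7/5 − 3*π^7/2 + π^7/3 = π^7/210.
∫_0^π u² dx = π^9/2520, so ||u||_L² = sqrt(70)*π^(9/2)/420.
∫_0^π (u')² dx = π^7/210, so ||u'||_L² = sqrt(210)*π^(7/2)/210.
Ratio ||u||_L² / ||u'||_L² = sqrt(3)*π/6.
Sharp Poincaré constant on H^1_0(0, π) is C_P = L/π = 1, achieved by sin(x).
A polynomial bump cannot attain the sharp Poincaré constant (only the first sine eigenfunction does), so the ratio is strictly less than C_P, consistent with ||u||_L² ≤ C_P ||u'||_L².


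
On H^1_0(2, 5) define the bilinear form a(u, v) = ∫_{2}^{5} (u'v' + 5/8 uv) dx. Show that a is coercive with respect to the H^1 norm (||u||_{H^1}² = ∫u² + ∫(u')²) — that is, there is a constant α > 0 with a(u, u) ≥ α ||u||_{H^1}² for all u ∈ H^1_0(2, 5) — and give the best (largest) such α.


α = (45/8 + π^2)/(9 + π^2)

Coercivity of a(·,·) on H^1_0(2, 5) means a(u, u) ≥ α ||u||_{H^1}² for every u ∈ H^1_0.
The interval has length L = 3, and Poincaré/coercivity depend only on L. Here a(u, u) = ∫(u')² + (5/8)·∫u².
Here 0 < c = 5/8 < 1. The condition a(u,u) ≥ α||u||_{H^1}² reads (1−α)∫(u')² ≥ (α−c)∫u². Any admissible α is ≤ 1 (rapidly oscillating u have ∫u²/∫(u')² → 0), and α = 1 would force 0 ≥ (1−c)∫u², impossible since c < 1; so 1−α > 0. By the sharp Poincaré inequality on H^1_0 of an interval of length L, ∫(u')² ≥ (π/L)²∫u² with equality for the first sine mode sin(π(x−x₀)/L) (x₀ the left endpoint), so the inequality holds for all u iff (1−α)(π/L)² ≥ α − c, i.e. α ≤ ((π/L)² + c)/((π/L)² + 1) = (1 + c(L/π)²)/(1 + (L/π)²). With (π/L)² = π^2/9 and c = 5/8, the largest admissible constant is α = ((π/L)² + c)/((π/L)² + 1).
Simplifying, α = (45/8 + π^2)/(9 + π^2).


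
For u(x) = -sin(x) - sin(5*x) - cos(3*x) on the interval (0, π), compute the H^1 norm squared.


||u||_{H^1(0,π)}^2 = 19*π

u'(x) = 3*sin(3*x) - cos(x) - 5*cos(5*x).
Expand u² and (u')² and integrate term by term on (0, π), using: for integers n ≥ 1, ∫_0^π sin²(nx) dx = ∫_0^π cos²(nx) dx = π/2; for n ≠ n', ∫_0^π sin(nx)sin(n'x) dx = ∫_0^π cos(nx)cos(n'x) dx = 0; and by product-to-sum, ∫_0^π sin(nx)cos(n'x) dx = ½∫_0^π [sin((n+n')x) + sin((n−n')x)] dx, which is 0 when n+n' is even and 2n/(n²−n'²) when n+n' is odd (it need not vanish on (0, π)).
  u² squared terms: (-1)²·∫cos(3x)² dx = 1·π/2 = π/2;  (-1)²·∫sin(x)² dx = 1·π/2 = π/2;  (-1)²·∫sin(5x)² dx = 1·π/2 = π/2.
  u² cross terms: 2·(-1)·(-1)·∫cos(3x)·sin(x) dx = 2·(0) = 0;  2·(-1)·(-1)·∫cos(3x)·sin(5x) dx = 2·(0) = 0;  2·(-1)·(-1)·∫sin(x)·sin(5x) dx = 2·(0) = 0.
  So ∫_0^π u² dx = π/2 + π/2 + π/2 + 0 + 0 + 0 = 3*π/2.
  (u')² squared terms: (-1)²·∫cos(x)² dx = 1·π/2 = π/2;  (-5)²·∫cos(5x)² dx = 25·π/2 = 25*π/2;  (3)²·∫sin(3x)² dx = 9·π/2 = 9*π/2.
  (u')² cross terms: 2·(-1)·(-5)·∫cos(x)·cos(5x) dx = 10·(0) = 0;  2·(-1)·(3)·∫cos(x)·sin(3x) dx = -6·(0) = 0;  2·(-5)·(3)·∫cos(5x)·sin(3x) dx = -30·(0) = 0.
  So ∫_0^π (u')² dx = π/2 + 25*π/2 + 9*π/2 + 0 + 0 + 0 = 35*π/2.
||u||_{H^1}^2 = (3*π/2) + (35*π/2) = 19*π.


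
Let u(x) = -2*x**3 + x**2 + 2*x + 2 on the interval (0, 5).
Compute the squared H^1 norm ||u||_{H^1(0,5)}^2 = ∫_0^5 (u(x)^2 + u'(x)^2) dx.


||u||_{H^1}^2 = 1002040/21

The H^1 norm (squared) on an interval (0, L) is
  ||u||_{H^1}^2 = ∫_0^L u(x)^2 dx + ∫_0^L u'(x)^2 dx.
Compute u'(x) = -6*x**2 + 2*x + 2.
Then u(x)^2 = 4*x**6 - 4*x**5 - 7*x**4 - 4*x**3 + 8*x**2 + 8*x + 4 and u'(x)^2 = 36*x**4 - 24*x**3 - 20*x**2 + 8*x + 4.
Integrate each monomial from 0 to 5 using ∫_0^5 c·x^n dx = c·5^(n+1)/(n+1):
  ∫_0^5 u(x)^2 dx = ∫_0^5 (4*x^6 - 4*x^5 - 7*x^4 - 4*x^3 + 8*x^2 + 8*x + 4) dx. Term by term:
    ∫_0^5 4*x^6 dx = 312500/7;  ∫_0^5 -4*x^5 dx = -31250/3;  ∫_0^5 -7*x^4 dx = -4375;
    ∫_0^5 -4*x^3 dx = -625;  ∫_0^5 8*x^2 dx = 1000/3;  ∫_0^5 8*x dx = 100;
    ∫_0^5 4 dx = 20.
  Sum: 312500/7 − 31250/3 − 4375 − 625 + 1000/3 + 100 + 20 = 623270/21.
  ∫_0^5 u'(x)^2 dx = ∫_0^5 (36*x^4 - 24*x^3 - 20*x^2 + 8*x + 4) dx. Term by term:
    ∫_0^5 36*x^4 dx = 22500;  ∫_0^5 -24*x^3 dx = -3750;  ∫_0^5 -20*x^2 dx = -2500/3;
    ∫_0^5 8*x dx = 100;  ∫_0^5 4 dx = 20.
  Sum: 22500 − 3750 − 2500/3 + 100 + 20 = 54110/3.
Adding: ||u||_{H^1}^2 = 623270/21 + 54110/3 = 1002040/21.


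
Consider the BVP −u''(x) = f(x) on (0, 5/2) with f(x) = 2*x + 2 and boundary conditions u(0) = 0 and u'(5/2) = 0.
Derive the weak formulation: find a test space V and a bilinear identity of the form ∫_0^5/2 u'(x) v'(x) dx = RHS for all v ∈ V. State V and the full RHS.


V = {v ∈ H^1(0, 5/2) : v(0) = 0} (test functions vanish at x = 0 where u is specified); weak form: ∫_0^5/2 u'v' dx = ∫_0^5/2 (2*x + 2) v dx for all v ∈ V.

Multiply both sides by a test function v and integrate from 0 to 5/2:
  ∫_0^5/2 −u''(x) v(x) dx = ∫_0^5/2 f(x) v(x) dx.
Integrate the LHS by parts once:
  ∫_0^5/2 −u'' v dx = −[u'(x) v(x)]_0^5/2 + ∫_0^5/2 u'(x) v'(x) dx.
Thus ∫_0^5/2 u'(x) v'(x) dx = ∫_0^5/2 f(x) v(x) dx + [u'(x) v(x)]_0^5/2.
Choose V so that boundary terms are either known or forced to vanish.
Mixed BC: u(0) = 0 (Dirichlet) and u'(5/2) = 0 (Neumann). Define V = {v ∈ H^1(0, 5/2) : v(0) = 0}. Then [u' v]_0^5/2 = u'(5/2)·v(5/2) − u'(0)·0 = 0.
Weak formulation: find u (satisfying any essential BC) such that ∫_0^5/2 u'(x) v'(x) dx = ∫_0^5/2 f v dx for all v ∈ V (Dirichlet at 0 absorbed into V; the Neumann datum at x = 5/2 is zero, so no boundary term remains).
Substituting f(x) = 2*x + 2, the right-hand side is ∫_0^5/2 (2*x + 2) v dx.


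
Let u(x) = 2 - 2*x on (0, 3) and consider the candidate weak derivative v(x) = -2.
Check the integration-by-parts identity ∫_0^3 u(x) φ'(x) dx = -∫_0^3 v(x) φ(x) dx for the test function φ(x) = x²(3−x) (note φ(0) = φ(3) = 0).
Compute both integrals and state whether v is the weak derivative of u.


LHS = 27/2, RHS = 27/2. Yes, v = u' weakly.

u(x) = 2 - 2*x, classical derivative u'(x) = -2.
φ(x) = x²(3−x), so φ'(x) = 3*x*(2 - x).
Note φ(0) = φ(3) = 0, so the boundary term u·φ vanishes.
LHS = ∫_0^3 u(x) φ'(x) dx = ∫_0^3 (6*x^3 - 18*x^2 + 12*x) dx. Term by term:
  ∫_0^3 6*x^3 dx = 243/2;  ∫_0^3 -18*x^2 dx = -162;  ∫_0^3 12*x dx = 54.
Sum: 243/2 − 162 + 54 = 27/2.
So LHS = 27/2.
∫_0^3 v(x) φ(x) dx = ∫_0^3 (2*x^3 - 6*x^2) dx. Term by term:
  ∫_0^3 2*x^3 dx = 81/2;  ∫_0^3 -6*x^2 dx = -54.
Sum: 81/2 − 54 = -27/2.
So RHS = -∫_0^3 v(x) φ(x) dx = 27/2.
LHS = RHS, so the identity holds for this test φ.
Moreover u is smooth here and v(x) = u'(x) = -2 pointwise, so the identity holds for every test function. Hence v is the weak derivative of u.


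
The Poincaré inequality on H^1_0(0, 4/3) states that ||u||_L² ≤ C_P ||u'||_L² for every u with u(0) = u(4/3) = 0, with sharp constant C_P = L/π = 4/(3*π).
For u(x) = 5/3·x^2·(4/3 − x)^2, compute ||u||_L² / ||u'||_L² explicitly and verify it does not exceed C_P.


||u||_L² / ||u'||_L² = 2*sqrt(3)/9 < C_P = 4/(3*π).

u(x) = 5/3·x^2·(4/3 − x)^2, so u'(x) = 20*x*(3*x - 4)*(3*x - 2)/27.
u(x) = 5/3·x^2·(4/3 − x)^2 vanishes at x = 0 and x = 4/3, so u ∈ H^1_0(0, 4/3). Differentiate via the product rule and integrate the resulting polynomials term by term.
  ∫_0^4/3 u² dx = ∫_0^4/3 (25*x^8/9 - 400*x^7/27 + 800*x^6/27 - 6400*x^5/243 + 6400*x^4/729) dx. Term by term:
    ∫_0^4/3 25*x^8/9 dx = 6553600/1594323;  ∫_0^4/3 -400*x^7/27 dx = -3276800/177147;  ∫_0^4/3 800*x^6/27 dx = 13107200/413343;
    ∫_0^4/3 -6400*x^5/243 dx = -13107200/531441;  ∫_0^4/3 6400*x^4/729 dx = 1310720/177147.
  Sum: 6553600/1594323 − 3276800/177147 + 13107200/413343 − 13107200/531441 + 1310720/177147 = 655360/11160261.
  ∫_0^4/3 (u')² dx = ∫_0^4/3 (400*x^6/9 - 1600*x^5/9 + 20800*x^4/81 - 12800*x^3/81 + 25600*x^2/729) dx. Term by term:
    ∫_0^4/3 400*x^6/9 dx = 6553600/137781;  ∫_0^4/3 -1600*x^5/9 dx = -3276800/19683;  ∫_0^4/3 20800*x^4/81 dx = 4259840/19683;
    ∫_0^4/3 -12800*x^3/81 dx = -819200/6561;  ∫_0^4/3 25600*x^2/729 dx = 1638400/59049.
  Sum: 6553600/137781 − 3276800/19683 + 4259840/19683 − 819200/6561 + 1638400/59049 = 163840/413343.
∫_0^4/3 u² dx = 655360/11160261, so ||u||_L² = 256*sqrt(210)/15309.
∫_0^4/3 (u')² dx = 163840/413343, so ||u'||_L² = 128*sqrt(70)/1701.
Ratio ||u||_L² / ||u'||_L² = 2*sqrt(3)/9.
Sharp Poincaré constant on H^1_0(0, 4/3) is C_P = L/π = 4/(3*π), achieved by sin(3*π/4·x).
A polynomial bump cannot attain the sharp Poincaré constant (only the first sine eigenfunction does), so the ratio is strictly less than C_P, consistent with ||u||_L² ≤ C_P ||u'||_L².


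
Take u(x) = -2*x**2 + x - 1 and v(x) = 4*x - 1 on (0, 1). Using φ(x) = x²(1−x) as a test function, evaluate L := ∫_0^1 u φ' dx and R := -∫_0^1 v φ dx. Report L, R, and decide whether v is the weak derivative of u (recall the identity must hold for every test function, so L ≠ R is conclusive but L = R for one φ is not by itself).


LHS = 7/60, RHS = -7/60. No, v is not the weak derivative of u.

u(x) = -2*x**2 + x - 1, classical derivative u'(x) = 1 - 4*x.
φ(x) = x²(1−x), so φ'(x) = x*(2 - 3*x).
Note φ(0) = φ(1) = 0, so the boundary term u·φ vanishes.
LHS = ∫_0^1 u(x) φ'(x) dx = ∫_0^1 (6*x^4 - 7*x^3 + 5*x^2 - 2*x) dx. Term by term:
  ∫_0^1 6*x^4 dx = 6/5;  ∫_0^1 -7*x^3 dx = -7/4;  ∫_0^1 5*x^2 dx = 5/3;
  ∫_0^1 -2*x dx = -1.
Sum: 6/5 − 7/4 + 5/3 − 1 = 7/60.
So LHS = 7/60.
∫_0^1 v(x) φ(x) dx = ∫_0^1 (-4*x^4 + 5*x^3 - x^2) dx. Term by term:
  ∫_0^1 -4*x^4 dx = -4/5;  ∫_0^1 5*x^3 dx = 5/4;  ∫_0^1 -x^2 dx = -1/3.
Sum: -4/5 + 5/4 − 1/3 = 7/60.
So RHS = -∫_0^1 v(x) φ(x) dx = -7/60.
LHS − RHS = 7/30 ≠ 0, so the identity fails.
(For a valid weak derivative the identity must hold for EVERY test function, in particular this one. The failure shows v is NOT the weak derivative of u.)
Correct weak derivative would be u'(x) = 1 - 4*x.


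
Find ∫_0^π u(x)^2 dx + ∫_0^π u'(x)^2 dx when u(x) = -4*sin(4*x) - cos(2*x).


||u||_{H^1(0,π)}^2 = 277*π/2

u'(x) = 2*sin(2*x) - 16*cos(4*x).
Expand u² and (u')² and integrate term by term on (0, π), using: for integers n ≥ 1, ∫_0^π sin²(nx) dx = ∫_0^π cos²(nx) dx = π/2; for n ≠ n', ∫_0^π sin(nx)sin(n'x) dx = ∫_0^π cos(nx)cos(n'x) dx = 0; and by product-to-sum, ∫_0^π sin(nx)cos(n'x) dx = ½∫_0^π [sin((n+n')x) + sin((n−n')x)] dx, which is 0 when n+n' is even and 2n/(n²−n'²) when n+n' is odd (it need not vanish on (0, π)).
  u² squared terms: (-1)²·∫cos(2x)² dx = 1·π/2 = π/2;  (-4)²·∫sin(4x)² dx = 16·π/2 = 8*π.
  u² cross terms: 2·(-1)·(-4)·∫cos(2x)·sin(4x) dx = 8·(0) = 0.
  So ∫_0^π u² dx = π/2 + 8*π + 0 = 17*π/2.
  (u')² squared terms: (-16)²·∫cos(4x)² dx = 256·π/2 = 128*π;  (2)²·∫sin(2x)² dx = 4·π/2 = 2*π.
  (u')² cross terms: 2·(-16)·(2)·∫cos(4x)·sin(2x) dx = -64·(0) = 0.
  So ∫_0^π (u')² dx = 128*π + 2*π + 0 = 130*π.
||u||_{H^1}^2 = (17*π/2) + (130*π) = 277*π/2.


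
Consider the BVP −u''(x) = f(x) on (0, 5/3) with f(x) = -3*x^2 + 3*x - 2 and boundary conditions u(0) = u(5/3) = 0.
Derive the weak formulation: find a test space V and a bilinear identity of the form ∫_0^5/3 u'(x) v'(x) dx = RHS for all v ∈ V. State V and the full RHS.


V = H^1_0(0, 5/3) (so v(0) = v(5/3) = 0); weak form: ∫_0^5/3 u'v' dx = ∫_0^5/3 (-3*x^2 + 3*x - 2) v dx for all v ∈ V.

Multiply both sides by a test function v and integrate from 0 to 5/3:
  ∫_0^5/3 −u''(x) v(x) dx = ∫_0^5/3 f(x) v(x) dx.
Integrate the LHS by parts once:
  ∫_0^5/3 −u'' v dx = −[u'(x) v(x)]_0^5/3 + ∫_0^5/3 u'(x) v'(x) dx.
Thus ∫_0^5/3 u'(x) v'(x) dx = ∫_0^5/3 f(x) v(x) dx + [u'(x) v(x)]_0^5/3.
Choose V so that boundary terms are either known or forced to vanish.
u is Dirichlet: u(0) = u(5/3) = 0. Let V = H^1_0(0, 5/3); then v(0) = v(5/3) = 0, and [u' v]_0^5/3 = 0.
Weak formulation: find u (satisfying any essential BC) such that ∫_0^5/3 u'(x) v'(x) dx = ∫_0^5/3 f v dx for all v ∈ V.
Substituting f(x) = -3*x^2 + 3*x - 2, the right-hand side is ∫_0^5/3 (-3*x^2 + 3*x - 2) v dx.


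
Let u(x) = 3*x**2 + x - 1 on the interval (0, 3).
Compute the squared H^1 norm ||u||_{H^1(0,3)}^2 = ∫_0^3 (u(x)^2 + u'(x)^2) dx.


||u||_{H^1}^2 = 8889/10

The H^1 norm (squared) on an interval (0, L) is
  ||u||_{H^1}^2 = ∫_0^L u(x)^2 dx + ∫_0^L u'(x)^2 dx.
Compute u'(x) = 6*x + 1.
Then u(x)^2 = 9*x**4 + 6*x**3 - 5*x**2 - 2*x + 1 and u'(x)^2 = 36*x**2 + 12*x + 1.
Integrate each monomial from 0 to 3 using ∫_0^3 c·x^n dx = c·3^(n+1)/(n+1):
  ∫_0^3 u(x)^2 dx = ∫_0^3 (9*x^4 + 6*x^3 - 5*x^2 - 2*x + 1) dx. Term by term:
    ∫_0^3 9*x^4 dx = 2187/5;  ∫_0^3 6*x^3 dx = 243/2;  ∫_0^3 -5*x^2 dx = -45;
    ∫_0^3 -2*x dx = -9;  ∫_0^3 1 dx = 3.
  Sum: 2187/5 + 243/2 − 45 − 9 + 3 = 5079/10.
  ∫_0^3 u'(x)^2 dx = ∫_0^3 (36*x^2 + 12*x + 1) dx. Term by term:
    ∫_0^3 36*x^2 dx = 324;  ∫_0^3 12*x dx = 54;  ∫_0^3 1 dx = 3.
  Sum: 324 + 54 + 3 = 381.
Adding: ||u||_{H^1}^2 = 5079/10 + 381 = 8889/10.


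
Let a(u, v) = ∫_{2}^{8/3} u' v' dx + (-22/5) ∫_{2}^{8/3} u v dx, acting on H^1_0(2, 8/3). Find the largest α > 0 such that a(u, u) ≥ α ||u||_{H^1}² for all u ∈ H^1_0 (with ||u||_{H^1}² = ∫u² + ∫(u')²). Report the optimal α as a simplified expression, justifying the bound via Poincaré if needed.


α = (-88 + 45*π^2)/(5*(4 + 9*π^2))

Coercivity of a(·,·) on H^1_0(2, 8/3) means a(u, u) ≥ α ||u||_{H^1}² for every u ∈ H^1_0.
The interval has length L = 2/3, and Poincaré/coercivity depend only on L. Here a(u, u) = ∫(u')² + (-22/5)·∫u².
Here c = -22/5 < 0 with |c| < (π/L)² = 9*π^2/4, so coercivity still holds. The condition a(u,u) ≥ α||u||_{H^1}² reads (1−α)∫(u')² ≥ (α−c)∫u². Any admissible α is ≤ 1 (rapidly oscillating u have ∫u²/∫(u')² → 0), and α = 1 would force 0 ≥ (1−c)∫u², impossible since c < 1; so 1−α > 0. By the sharp Poincaré inequality on H^1_0 of an interval of length L, ∫(u')² ≥ (π/L)²∫u² with equality for the first sine mode sin(π(x−x₀)/L) (x₀ the left endpoint), so the inequality holds for all u iff (1−α)(π/L)² ≥ α − c, i.e. α ≤ ((π/L)² + c)/((π/L)² + 1) = (1 + c(L/π)²)/(1 + (L/π)²). (Direct route, valid since c ≤ 0: Poincaré gives c∫u² ≥ c(L/π)²∫(u')², so a(u,u) ≥ (1 + c(L/π)²)∫(u')², while ||u||_{H^1}² ≤ (1 + (L/π)²)∫(u')²; dividing yields the same α.) With (π/L)² = 9*π^2/4 and c = -22/5, the largest admissible constant is α = ((π/L)² + c)/((π/L)² + 1).
Simplifying, α = (-88 + 45*π^2)/(5*(4 + 9*π^2)).


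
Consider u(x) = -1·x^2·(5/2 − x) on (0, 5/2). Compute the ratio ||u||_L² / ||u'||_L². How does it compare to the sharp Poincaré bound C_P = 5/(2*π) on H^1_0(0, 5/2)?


||u||_L² / ||u'||_L² = 5*sqrt(14)/28 < C_P = 5/(2*π).

u(x) = -1·x^2·(5/2 − x), so u'(x) = x*(3*x - 5).
u(x) = -1·x^2·(5/2 − x) vanishes at x = 0 and x = 5/2, so u ∈ H^1_0(0, 5/2). Differentiate via the product rule and integrate the resulting polynomials term by term.
  ∫_0^5/2 u² dx = ∫_0^5/2 (x^6 - 5*x^5 + 25*x^4/4) dx. Term by term:
    ∫_0^5/2 x^6 dx = 78125/896;  ∫_0^5/2 -5*x^5 dx = -78125/384;  ∫_0^5/2 25*x^4/4 dx = 15625/128.
  Sum: 78125/896 − 78125/384 + 15625/128 = 15625/2688.
  ∫_0^5/2 (u')² dx = ∫_0^5/2 (9*x^4 - 30*x^3 + 25*x^2) dx. Term by term:
    ∫_0^5/2 9*x^4 dx = 5625/32;  ∫_0^5/2 -30*x^3 dx = -9375/32;  ∫_0^5/2 25*x^2 dx = 3125/24.
  Sum: 5625/32 − 9375/32 + 3125/24 = 625/48.
∫_0^5/2 u² dx = 15625/2688, so ||u||_L² = 125*sqrt(42)/336.
∫_0^5/2 (u')² dx = 625/48, so ||u'||_L² = 25*sqrt(3)/12.
Ratio ||u||_L² / ||u'||_L² = 5*sqrt(14)/28.
Sharp Poincaré constant on H^1_0(0, 5/2) is C_P = L/π = 5/(2*π), achieved by sin(2*π/5·x).
A polynomial bump cannot attain the sharp Poincaré constant (only the first sine eigenfunction does), so the ratio is strictly less than C_P, consistent with ||u||_L² ≤ C_P ||u'||_L².


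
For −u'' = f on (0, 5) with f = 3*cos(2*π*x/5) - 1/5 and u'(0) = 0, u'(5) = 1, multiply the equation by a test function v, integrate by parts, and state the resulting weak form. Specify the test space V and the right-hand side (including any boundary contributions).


V = H^1(0, 5) (v unrestricted at boundary; u is determined up to an additive constant); weak form: ∫_0^5 u'v' dx = ∫_0^5 (3*cos(2*π*x/5) - 1/5) v dx + v(5) for all v ∈ V.

Multiply both sides by a test function v and integrate from 0 to 5:
  ∫_0^5 −u''(x) v(x) dx = ∫_0^5 f(x) v(x) dx.
Integrate the LHS by parts once:
  ∫_0^5 −u'' v dx = −[u'(x) v(x)]_0^5 + ∫_0^5 u'(x) v'(x) dx.
Thus ∫_0^5 u'(x) v'(x) dx = ∫_0^5 f(x) v(x) dx + [u'(x) v(x)]_0^5.
Choose V so that boundary terms are either known or forced to vanish.
u has inhomogeneous Neumann u'(0) = 0, u'(5) = 1. [u' v]_0^5 = (1)·v(5) − (0)·v(0) = v(5). Take V = H^1(0, 5); boundary term becomes part of RHS.
Weak formulation: find u (satisfying any essential BC) such that ∫_0^5 u'(x) v'(x) dx = ∫_0^5 f v dx + v(5) for all v ∈ V (Neumann data are natural BCs: they enter the RHS as boundary terms).
Substituting f(x) = 3*cos(2*π*x/5) - 1/5, the right-hand side is ∫_0^5 (3*cos(2*π*x/5) - 1/5) v dx + v(5).
Compatibility check (pure Neumann): taking v ≡ 1 ∈ V gives 0 = ∫_0^5 f dx + (1) − (0), i.e. ∫_0^5 f dx must equal u'(0) − u'(5) = -1. Indeed ∫_0^5 (3*cos(2*π*x/5) - 1/5) dx = -1, so the data are compatible. The solution is then unique only up to an additive constant (fix it e.g. by requiring ∫_0^5 u dx = 0).


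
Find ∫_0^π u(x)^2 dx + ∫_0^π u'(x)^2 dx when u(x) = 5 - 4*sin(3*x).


||u||_{H^1(0,π)}^2 = -80/3 + 105*π

u'(x) = -12*cos(3*x).
Expand u² and (u')² and integrate term by term on (0, π), using: for integers n ≥ 1, ∫_0^π sin²(nx) dx = ∫_0^π cos²(nx) dx = π/2; for n ≠ n', ∫_0^π sin(nx)sin(n'x) dx = ∫_0^π cos(nx)cos(n'x) dx = 0; and by product-to-sum, ∫_0^π sin(nx)cos(n'x) dx = ½∫_0^π [sin((n+n')x) + sin((n−n')x)] dx, which is 0 when n+n' is even and 2n/(n²−n'²) when n+n' is odd (it need not vanish on (0, π)). For the constant mode: ∫_0^π 1 dx = π, ∫_0^π cos(nx) dx = 0, ∫_0^π sin(nx) dx = (1−(−1)^n)/n.
  u² squared terms: (5)²·∫1 dx = 25·π = 25*π;  (-4)²·∫sin(3x)² dx = 16·π/2 = 8*π.
  u² cross terms: 2·(5)·(-4)·∫1·sin(3x) dx = -40·(2/3) = -80/3.
  So ∫_0^π u² dx = 25*π + 8*π − 80/3 = -80/3 + 33*π.
  (u')² squared terms: (-12)²·∫cos(3x)² dx = 144·π/2 = 72*π.
  So ∫_0^π (u')² dx = 72*π.
||u||_{H^1}^2 = (-80/3 + 33*π) + (72*π) = -80/3 + 105*π.
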